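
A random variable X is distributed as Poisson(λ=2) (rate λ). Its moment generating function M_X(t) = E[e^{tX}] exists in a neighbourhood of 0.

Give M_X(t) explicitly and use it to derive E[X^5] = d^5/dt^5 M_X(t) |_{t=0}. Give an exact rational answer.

M_X(t) = e^(2*e^(t) - 2)
M^(5)(t) = (32*e^(5*t)*e^(2*e^(t)) + 160*e^(4*t)*e^(2*e^(t)) + 200*e^(3*t)*e^(2*e^(t)) + 60*e^(2*t)*e^(2*e^(t)) + 2*e^(t)*e^(2*e^(t)))*e^(-2)

E[X^5] = M^(5)(0) = 454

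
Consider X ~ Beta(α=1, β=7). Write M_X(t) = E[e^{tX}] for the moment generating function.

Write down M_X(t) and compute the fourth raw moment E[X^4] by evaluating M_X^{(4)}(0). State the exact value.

E[X^4] = M^(4)(0) = 1/330

M_X(t) = ₁F₁(1; 8; t)
M^(4)(t) = ₁F₁(5; 12; t)/330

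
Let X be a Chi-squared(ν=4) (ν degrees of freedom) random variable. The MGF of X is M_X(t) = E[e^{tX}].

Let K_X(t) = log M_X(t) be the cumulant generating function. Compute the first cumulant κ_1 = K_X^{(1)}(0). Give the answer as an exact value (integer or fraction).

κ_1 = D[K](0) = 4

M_X(t) = (1 - 2*t)^(-2)
K_X(t) = log M_X(t) = -2*log(1 - 2*t)
D[K](t) = -4/(2*t - 1)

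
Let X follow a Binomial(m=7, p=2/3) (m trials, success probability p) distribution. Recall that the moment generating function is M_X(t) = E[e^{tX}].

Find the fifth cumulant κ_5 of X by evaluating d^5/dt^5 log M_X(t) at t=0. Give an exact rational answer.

κ_5 = K′′′′′(0) = 70/81

M_X(t) = (2*e^(t)/3 + 1/3)^7
K_X(t) = log M_X(t) = 7*log(2*e^(t)/3 + 1/3)
K′(t) = 14*e^(t)/(2*e^(t) + 1)
K′′(t) = 14*e^(t)/(4*e^(2*t) + 4*e^(t) + 1)
K′′′(t) = (-28*e^(2*t) + 14*e^(t))/(8*e^(3*t) + 12*e^(2*t) + 6*e^(t) + 1)
K′′′′(t) = (56*e^(3*t) - 112*e^(2*t) + 14*e^(t))/(16*e^(4*t) + 32*e^(3*t) + 24*e^(2*t) + 8*e^(t) + 1)
K′′′′′(t) = (-112*e^(4*t) + 616*e^(3*t) - 308*e^(2*t) + 14*e^(t))/(32*e^(5*t) + 80*e^(4*t) + 80*e^(3*t) + 40*e^(2*t) + 10*e^(t) + 1)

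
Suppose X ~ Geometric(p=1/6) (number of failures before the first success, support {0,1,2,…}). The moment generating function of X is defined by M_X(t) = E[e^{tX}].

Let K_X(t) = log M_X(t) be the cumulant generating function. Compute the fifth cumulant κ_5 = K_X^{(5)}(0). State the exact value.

κ_5 = D^5[K](0) = 119130

M_X(t) = 1/(6*(1 - 5*e^(t)/6))
K_X(t) = log M_X(t) = -log(1 - 5*e^(t)/6) - log(6)
D^5[K](t) = (-3750*e^(4*t) - 49500*e^(3*t) - 59400*e^(2*t) - 6480*e^(t))/(3125*e^(5*t) - 18750*e^(4*t) + 45000*e^(3*t) - 54000*e^(2*t) + 32400*e^(t) - 7776)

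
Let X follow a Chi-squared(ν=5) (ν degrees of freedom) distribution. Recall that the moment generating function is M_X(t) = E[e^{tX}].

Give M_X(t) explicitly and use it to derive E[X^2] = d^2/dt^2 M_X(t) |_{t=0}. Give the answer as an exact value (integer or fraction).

E[X^2] = d^2M/dt^2 |_{t=0} = 35

M_X(t) = (1 - 2*t)^(-5/2)
dM/dt = -5/(8*t^3*√(1 - 2*t) - 12*t^2*√(1 - 2*t) + 6*t*√(1 - 2*t) - √(1 - 2*t))
d^2M/dt^2 = 35/(16*t^4*√(1 - 2*t) - 32*t^3*√(1 - 2*t) + 24*t^2*√(1 - 2*t) - 8*t*√(1 - 2*t) + √(1 - 2*t))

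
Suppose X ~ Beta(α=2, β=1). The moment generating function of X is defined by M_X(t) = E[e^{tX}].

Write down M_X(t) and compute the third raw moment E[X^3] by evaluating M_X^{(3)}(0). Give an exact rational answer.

E[X^3] = M′′′(0) = 2/5

M_X(t) = ₁F₁(2; 3; t)
M′(t) = 2*₁F₁(3; 4; t)/3
M′′(t) = ₁F₁(4; 5; t)/2
M′′′(t) = 2*₁F₁(5; 6; t)/5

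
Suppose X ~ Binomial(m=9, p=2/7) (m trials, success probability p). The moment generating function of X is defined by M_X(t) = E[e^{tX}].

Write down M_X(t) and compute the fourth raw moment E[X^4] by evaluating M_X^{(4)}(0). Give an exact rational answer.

M_X(t) = (2*e^(t)/7 + 5/7)^9

E[X^4] = D^4[M](0) = 46098/343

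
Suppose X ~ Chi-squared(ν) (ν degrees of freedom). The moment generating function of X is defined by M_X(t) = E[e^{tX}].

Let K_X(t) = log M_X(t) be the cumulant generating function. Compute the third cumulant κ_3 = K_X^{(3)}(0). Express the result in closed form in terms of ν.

κ_3 = d^3K/dt^3 |_{t=0} = 8*ν

M_X(t) = (1 - 2*t)^(-ν/2)
K_X(t) = log M_X(t) = -ν*log(1 - 2*t)/2
dK/dt = -ν/(2*t - 1)
d^2K/dt^2 = 2*ν/(4*t^2 - 4*t + 1)
d^3K/dt^3 = -8*ν/(8*t^3 - 12*t^2 + 6*t - 1)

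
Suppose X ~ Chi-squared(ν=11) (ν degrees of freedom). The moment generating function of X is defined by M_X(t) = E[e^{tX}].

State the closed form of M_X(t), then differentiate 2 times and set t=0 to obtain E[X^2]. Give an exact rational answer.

E[X^2] = d^2M/dt^2 |_{t=0} = 143

M_X(t) = (1 - 2*t)^(-11/2)
dM/dt = 11/(64*t^6*√(1 - 2*t) - 192*t^5*√(1 - 2*t) + 240*t^4*√(1 - 2*t) - 160*t^3*√(1 - 2*t) + 60*t^2*√(1 - 2*t) - 12*t*√(1 - 2*t) + √(1 - 2*t))
d^2M/dt^2 = -143/(128*t^7*√(1 - 2*t) - 448*t^6*√(1 - 2*t) + 672*t^5*√(1 - 2*t) - 560*t^4*√(1 - 2*t) + 280*t^3*√(1 - 2*t) - 84*t^2*√(1 - 2*t) + 14*t*√(1 - 2*t) - √(1 - 2*t))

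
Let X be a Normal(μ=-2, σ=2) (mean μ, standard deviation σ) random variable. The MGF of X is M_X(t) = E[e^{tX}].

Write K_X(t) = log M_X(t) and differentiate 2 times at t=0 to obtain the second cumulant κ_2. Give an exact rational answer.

M_X(t) = e^(2*t^2 - 2*t)
K_X(t) = log M_X(t) = 2*t^2 - 2*t
K′(t) = 4*t - 2
K′′(t) = 4

κ_2 = K′′(0) = 4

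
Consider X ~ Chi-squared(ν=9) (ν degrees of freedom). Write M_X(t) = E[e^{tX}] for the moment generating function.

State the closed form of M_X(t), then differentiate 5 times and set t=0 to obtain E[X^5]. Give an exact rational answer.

M_X(t) = (1 - 2*t)^(-9/2)

E[X^5] = D^5[M](0) = 328185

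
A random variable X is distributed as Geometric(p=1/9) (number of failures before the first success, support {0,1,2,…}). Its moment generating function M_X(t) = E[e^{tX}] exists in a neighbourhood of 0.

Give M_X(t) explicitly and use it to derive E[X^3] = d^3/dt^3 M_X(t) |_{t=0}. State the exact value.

M_X(t) = 1/(9*(1 - 8*e^(t)/9))
M^(3)(t) = (512*e^(3*t) + 2304*e^(2*t) + 648*e^(t))/(4096*e^(4*t) - 18432*e^(3*t) + 31104*e^(2*t) - 23328*e^(t) + 6561)

E[X^3] = M^(3)(0) = 3464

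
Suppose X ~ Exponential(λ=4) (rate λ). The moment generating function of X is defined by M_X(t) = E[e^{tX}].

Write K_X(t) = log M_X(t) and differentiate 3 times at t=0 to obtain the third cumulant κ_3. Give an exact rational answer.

M_X(t) = 4/(4 - t)
K_X(t) = log M_X(t) = -log(4 - t) + 2*log(2)
K′(t) = -1/(t - 4)
K′′(t) = 1/(t^2 - 8*t + 16)
K′′′(t) = -2/(t^3 - 12*t^2 + 48*t - 64)

κ_3 = K′′′(0) = 1/32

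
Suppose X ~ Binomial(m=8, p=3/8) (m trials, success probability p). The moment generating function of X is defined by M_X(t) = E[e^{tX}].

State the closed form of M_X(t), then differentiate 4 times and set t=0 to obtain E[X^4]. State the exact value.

M_X(t) = (3*e^(t)/8 + 5/8)^8

E[X^4] = M^(4)(0) = 50601/256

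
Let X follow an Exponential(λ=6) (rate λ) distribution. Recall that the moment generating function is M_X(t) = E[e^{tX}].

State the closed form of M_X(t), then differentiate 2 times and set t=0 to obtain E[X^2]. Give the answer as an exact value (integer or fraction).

E[X^2] = M′′(0) = 1/18

M_X(t) = 6/(6 - t)
M′(t) = 6/(t^2 - 12*t + 36)
M′′(t) = -12/(t^3 - 18*t^2 + 108*t - 216)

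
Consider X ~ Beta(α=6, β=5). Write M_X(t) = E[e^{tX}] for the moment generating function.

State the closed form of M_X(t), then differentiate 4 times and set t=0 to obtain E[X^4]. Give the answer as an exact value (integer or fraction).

M_X(t) = ₁F₁(6; 11; t)
D^4[M](t) = 18*₁F₁(10; 15; t)/143

E[X^4] = D^4[M](0) = 18/143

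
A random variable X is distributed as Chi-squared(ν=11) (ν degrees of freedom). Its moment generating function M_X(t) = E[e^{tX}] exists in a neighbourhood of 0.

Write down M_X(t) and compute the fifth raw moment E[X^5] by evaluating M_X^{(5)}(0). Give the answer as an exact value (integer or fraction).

M_X(t) = (1 - 2*t)^(-11/2)

E[X^5] = M^(5)(0) = 692835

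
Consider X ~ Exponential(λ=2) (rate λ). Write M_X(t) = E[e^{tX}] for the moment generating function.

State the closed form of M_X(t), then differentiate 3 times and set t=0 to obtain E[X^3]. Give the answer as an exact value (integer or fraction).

E[X^3] = d^3M/dt^3 |_{t=0} = 3/4

M_X(t) = 2/(2 - t)
dM/dt = 2/(t^2 - 4*t + 4)
d^2M/dt^2 = -4/(t^3 - 6*t^2 + 12*t - 8)
d^3M/dt^3 = 12/(t^4 - 8*t^3 + 24*t^2 - 32*t + 16)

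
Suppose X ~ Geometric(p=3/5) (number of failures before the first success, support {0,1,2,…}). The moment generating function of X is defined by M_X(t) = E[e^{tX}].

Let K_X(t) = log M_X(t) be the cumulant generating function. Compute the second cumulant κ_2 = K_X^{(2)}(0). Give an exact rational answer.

M_X(t) = 3/(5*(1 - 2*e^(t)/5))
K_X(t) = log M_X(t) = -log(1 - 2*e^(t)/5) - log(5) + log(3)
dK/dt = -2*e^(t)/(2*e^(t) - 5)
d^2K/dt^2 = 10*e^(t)/(4*e^(2*t) - 20*e^(t) + 25)

κ_2 = d^2K/dt^2 |_{t=0} = 10/9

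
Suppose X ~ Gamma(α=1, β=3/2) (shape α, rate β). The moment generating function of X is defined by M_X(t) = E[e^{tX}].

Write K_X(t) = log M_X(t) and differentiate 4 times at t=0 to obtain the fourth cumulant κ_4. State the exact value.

M_X(t) = 3/(2*(3/2 - t))
K_X(t) = log M_X(t) = -log(3/2 - t) - log(2) + log(3)
D^4[K](t) = 96/(16*t^4 - 96*t^3 + 216*t^2 - 216*t + 81)

κ_4 = D^4[K](0) = 32/27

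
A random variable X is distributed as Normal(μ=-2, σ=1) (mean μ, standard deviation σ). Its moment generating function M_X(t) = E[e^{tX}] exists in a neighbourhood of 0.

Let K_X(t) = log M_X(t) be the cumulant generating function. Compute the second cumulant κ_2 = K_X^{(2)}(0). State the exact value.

M_X(t) = e^(t^2/2 - 2*t)
K_X(t) = log M_X(t) = t^2/2 - 2*t
D^2[K](t) = 1

κ_2 = D^2[K](0) = 1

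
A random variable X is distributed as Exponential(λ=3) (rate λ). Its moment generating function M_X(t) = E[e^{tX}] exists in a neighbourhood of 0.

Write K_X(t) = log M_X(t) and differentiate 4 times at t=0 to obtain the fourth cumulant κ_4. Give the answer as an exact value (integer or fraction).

M_X(t) = 3/(3 - t)
K_X(t) = log M_X(t) = -log(3 - t) + log(3)
K^(4)(t) = 6/(t^4 - 12*t^3 + 54*t^2 - 108*t + 81)

κ_4 = K^(4)(0) = 2/27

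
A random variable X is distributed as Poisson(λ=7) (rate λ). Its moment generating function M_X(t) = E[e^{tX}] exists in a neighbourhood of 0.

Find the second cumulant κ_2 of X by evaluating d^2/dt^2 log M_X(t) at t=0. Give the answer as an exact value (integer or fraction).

κ_2 = K^(2)(0) = 7

M_X(t) = e^(7*e^(t) - 7)
K_X(t) = log M_X(t) = 7*e^(t) - 7
K^(2)(t) = 7*e^(t)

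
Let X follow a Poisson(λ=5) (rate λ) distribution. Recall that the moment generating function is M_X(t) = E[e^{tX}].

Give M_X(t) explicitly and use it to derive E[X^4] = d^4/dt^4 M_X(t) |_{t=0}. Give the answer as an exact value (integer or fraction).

E[X^4] = M′′′′(0) = 1555

M_X(t) = e^(5*e^(t) - 5)
M′(t) = 5*e^(-5)*e^(t)*e^(5*e^(t))
M′′(t) = (25*e^(2*t)*e^(5*e^(t)) + 5*e^(t)*e^(5*e^(t)))*e^(-5)
M′′′(t) = (125*e^(3*t)*e^(5*e^(t)) + 75*e^(2*t)*e^(5*e^(t)) + 5*e^(t)*e^(5*e^(t)))*e^(-5)
M′′′′(t) = (625*e^(4*t)*e^(5*e^(t)) + 750*e^(3*t)*e^(5*e^(t)) + 175*e^(2*t)*e^(5*e^(t)) + 5*e^(t)*e^(5*e^(t)))*e^(-5)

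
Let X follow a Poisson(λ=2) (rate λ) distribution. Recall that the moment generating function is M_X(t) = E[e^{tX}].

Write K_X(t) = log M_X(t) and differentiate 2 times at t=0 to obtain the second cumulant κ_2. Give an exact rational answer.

κ_2 = K^(2)(0) = 2

M_X(t) = e^(2*e^(t) - 2)
K_X(t) = log M_X(t) = 2*e^(t) - 2
K^(2)(t) = 2*e^(t)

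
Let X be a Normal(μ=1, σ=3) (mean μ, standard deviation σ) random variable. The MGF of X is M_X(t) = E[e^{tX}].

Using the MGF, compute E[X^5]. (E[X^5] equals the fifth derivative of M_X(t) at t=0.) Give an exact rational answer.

M_X(t) = e^(9*t^2/2 + t)
dM/dt = 9*t*e^(t)*e^(9*t^2/2) + e^(t)*e^(9*t^2/2)
d^2M/dt^2 = 81*t^2*e^(t)*e^(9*t^2/2) + 18*t*e^(t)*e^(9*t^2/2) + 10*e^(t)*e^(9*t^2/2)
d^3M/dt^3 = 729*t^3*e^(t)*e^(9*t^2/2) + 243*t^2*e^(t)*e^(9*t^2/2) + 270*t*e^(t)*e^(9*t^2/2) + 28*e^(t)*e^(9*t^2/2)
d^4M/dt^4 = 6561*t^4*e^(t)*e^(9*t^2/2) + 2916*t^3*e^(t)*e^(9*t^2/2) + 4860*t^2*e^(t)*e^(9*t^2/2) + 1008*t*e^(t)*e^(9*t^2/2) + 298*e^(t)*e^(9*t^2/2)

E[X^5] = d^5M/dt^5 |_{t=0} = 1306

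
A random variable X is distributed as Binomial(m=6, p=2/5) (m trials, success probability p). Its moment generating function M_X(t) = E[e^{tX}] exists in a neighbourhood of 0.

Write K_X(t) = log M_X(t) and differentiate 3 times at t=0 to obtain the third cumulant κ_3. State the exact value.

κ_3 = K′′′(0) = 36/125

M_X(t) = (2*e^(t)/5 + 3/5)^6
K_X(t) = log M_X(t) = 6*log(2*e^(t)/5 + 3/5)
K′(t) = 12*e^(t)/(2*e^(t) + 3)
K′′(t) = 36*e^(t)/(4*e^(2*t) + 12*e^(t) + 9)
K′′′(t) = (-72*e^(2*t) + 108*e^(t))/(8*e^(3*t) + 36*e^(2*t) + 54*e^(t) + 27)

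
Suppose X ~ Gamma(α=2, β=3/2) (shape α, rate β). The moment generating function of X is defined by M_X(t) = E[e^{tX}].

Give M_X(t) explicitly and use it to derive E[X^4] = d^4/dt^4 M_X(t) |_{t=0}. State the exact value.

E[X^4] = d^4M/dt^4 |_{t=0} = 640/27

M_X(t) = 9/(4*(3/2 - t)^2)
dM/dt = -36/(8*t^3 - 36*t^2 + 54*t - 27)
d^2M/dt^2 = 216/(16*t^4 - 96*t^3 + 216*t^2 - 216*t + 81)
d^3M/dt^3 = -1728/(32*t^5 - 240*t^4 + 720*t^3 - 1080*t^2 + 810*t - 243)
d^4M/dt^4 = 17280/(64*t^6 - 576*t^5 + 2160*t^4 - 4320*t^3 + 4860*t^2 - 2916*t + 729)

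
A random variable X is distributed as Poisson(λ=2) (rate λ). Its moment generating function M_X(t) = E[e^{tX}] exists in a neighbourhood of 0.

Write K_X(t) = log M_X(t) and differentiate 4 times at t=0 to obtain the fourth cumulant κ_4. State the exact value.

M_X(t) = e^(2*e^(t) - 2)
K_X(t) = log M_X(t) = 2*e^(t) - 2
K^(4)(t) = 2*e^(t)

κ_4 = K^(4)(0) = 2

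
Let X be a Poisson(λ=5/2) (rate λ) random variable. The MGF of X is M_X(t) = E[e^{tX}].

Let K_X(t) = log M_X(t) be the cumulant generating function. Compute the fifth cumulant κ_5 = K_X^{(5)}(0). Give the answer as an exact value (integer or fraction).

κ_5 = D^5[K](0) = 5/2

M_X(t) = e^(5*e^(t)/2 - 5/2)
K_X(t) = log M_X(t) = 5*e^(t)/2 - 5/2
D^5[K](t) = 5*e^(t)/2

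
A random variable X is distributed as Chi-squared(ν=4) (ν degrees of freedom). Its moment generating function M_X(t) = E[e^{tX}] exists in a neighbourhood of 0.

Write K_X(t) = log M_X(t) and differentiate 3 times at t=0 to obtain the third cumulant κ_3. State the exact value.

κ_3 = d^3K/dt^3 |_{t=0} = 32

M_X(t) = (1 - 2*t)^(-2)
K_X(t) = log M_X(t) = -2*log(1 - 2*t)
dK/dt = -4/(2*t - 1)
d^2K/dt^2 = 8/(4*t^2 - 4*t + 1)
d^3K/dt^3 = -32/(8*t^3 - 12*t^2 + 6*t - 1)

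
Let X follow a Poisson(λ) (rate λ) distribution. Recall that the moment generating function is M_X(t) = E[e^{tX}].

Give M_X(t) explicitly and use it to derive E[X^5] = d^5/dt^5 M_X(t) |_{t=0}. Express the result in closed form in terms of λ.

E[X^5] = d^5M/dt^5 |_{t=0} = λ*(λ^4 + 10*λ^3 + 25*λ^2 + 15*λ + 1)

M_X(t) = e^(λ*(e^(t) - 1))
dM/dt = λ*e^(-λ)*e^(t)*e^(λ*e^(t))
d^2M/dt^2 = (λ^2*e^(2*t)*e^(λ*e^(t)) + λ*e^(t)*e^(λ*e^(t)))*e^(-λ)
d^3M/dt^3 = (λ^3*e^(3*t)*e^(λ*e^(t)) + 3*λ^2*e^(2*t)*e^(λ*e^(t)) + λ*e^(t)*e^(λ*e^(t)))*e^(-λ)
d^4M/dt^4 = (λ^4*e^(4*t)*e^(λ*e^(t)) + 6*λ^3*e^(3*t)*e^(λ*e^(t)) + 7*λ^2*e^(2*t)*e^(λ*e^(t)) + λ*e^(t)*e^(λ*e^(t)))*e^(-λ)
d^5M/dt^5 = (λ^5*e^(5*t)*e^(λ*e^(t)) + 10*λ^4*e^(4*t)*e^(λ*e^(t)) + 25*λ^3*e^(3*t)*e^(λ*e^(t)) + 15*λ^2*e^(2*t)*e^(λ*e^(t)) + λ*e^(t)*e^(λ*e^(t)))*e^(-λ)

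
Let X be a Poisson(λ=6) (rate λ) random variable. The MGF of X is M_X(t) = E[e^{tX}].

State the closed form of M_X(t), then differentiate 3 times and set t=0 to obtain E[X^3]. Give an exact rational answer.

E[X^3] = d^3M/dt^3 |_{t=0} = 330

M_X(t) = e^(6*e^(t) - 6)
dM/dt = 6*e^(-6)*e^(t)*e^(6*e^(t))
d^2M/dt^2 = (36*e^(2*t)*e^(6*e^(t)) + 6*e^(t)*e^(6*e^(t)))*e^(-6)
d^3M/dt^3 = (216*e^(3*t)*e^(6*e^(t)) + 108*e^(2*t)*e^(6*e^(t)) + 6*e^(t)*e^(6*e^(t)))*e^(-6)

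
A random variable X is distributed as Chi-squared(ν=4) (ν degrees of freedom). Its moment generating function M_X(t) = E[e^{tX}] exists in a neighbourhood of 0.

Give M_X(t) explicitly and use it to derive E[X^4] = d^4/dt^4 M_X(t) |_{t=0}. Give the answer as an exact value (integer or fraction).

M_X(t) = (1 - 2*t)^(-2)
D^4[M](t) = 1920/(64*t^6 - 192*t^5 + 240*t^4 - 160*t^3 + 60*t^2 - 12*t + 1)

E[X^4] = D^4[M](0) = 1920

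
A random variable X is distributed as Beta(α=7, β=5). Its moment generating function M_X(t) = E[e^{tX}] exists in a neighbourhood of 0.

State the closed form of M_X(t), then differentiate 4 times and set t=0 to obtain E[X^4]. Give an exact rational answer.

E[X^4] = d^4M/dt^4 |_{t=0} = 2/13

M_X(t) = ₁F₁(7; 12; t)
dM/dt = 7*₁F₁(8; 13; t)/12
d^2M/dt^2 = 14*₁F₁(9; 14; t)/39
d^3M/dt^3 = 3*₁F₁(10; 15; t)/13
d^4M/dt^4 = 2*₁F₁(11; 16; t)/13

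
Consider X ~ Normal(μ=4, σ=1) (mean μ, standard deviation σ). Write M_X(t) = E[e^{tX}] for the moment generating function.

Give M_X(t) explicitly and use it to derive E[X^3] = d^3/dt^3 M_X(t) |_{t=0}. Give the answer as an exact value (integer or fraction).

E[X^3] = D^3[M](0) = 76

M_X(t) = e^(t^2/2 + 4*t)
D^3[M](t) = t^3*e^(4*t)*e^(t^2/2) + 12*t^2*e^(4*t)*e^(t^2/2) + 51*t*e^(4*t)*e^(t^2/2) + 76*e^(4*t)*e^(t^2/2)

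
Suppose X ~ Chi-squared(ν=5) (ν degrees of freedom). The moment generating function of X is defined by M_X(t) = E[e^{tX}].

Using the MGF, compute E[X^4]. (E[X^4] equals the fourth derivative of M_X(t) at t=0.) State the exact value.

E[X^4] = d^4M/dt^4 |_{t=0} = 3465

M_X(t) = (1 - 2*t)^(-5/2)
dM/dt = -5/(8*t^3*√(1 - 2*t) - 12*t^2*√(1 - 2*t) + 6*t*√(1 - 2*t) - √(1 - 2*t))
d^2M/dt^2 = 35/(16*t^4*√(1 - 2*t) - 32*t^3*√(1 - 2*t) + 24*t^2*√(1 - 2*t) - 8*t*√(1 - 2*t) + √(1 - 2*t))
d^3M/dt^3 = -315/(32*t^5*√(1 - 2*t) - 80*t^4*√(1 - 2*t) + 80*t^3*√(1 - 2*t) - 40*t^2*√(1 - 2*t) + 10*t*√(1 - 2*t) - √(1 - 2*t))
d^4M/dt^4 = 3465/(64*t^6*√(1 - 2*t) - 192*t^5*√(1 - 2*t) + 240*t^4*√(1 - 2*t) - 160*t^3*√(1 - 2*t) + 60*t^2*√(1 - 2*t) - 12*t*√(1 - 2*t) + √(1 - 2*t))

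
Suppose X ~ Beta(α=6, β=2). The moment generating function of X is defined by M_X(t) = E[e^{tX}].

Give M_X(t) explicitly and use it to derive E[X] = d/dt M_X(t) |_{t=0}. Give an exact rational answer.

M_X(t) = ₁F₁(6; 8; t)
M′(t) = 3*₁F₁(7; 9; t)/4

E[X] = M′(0) = 3/4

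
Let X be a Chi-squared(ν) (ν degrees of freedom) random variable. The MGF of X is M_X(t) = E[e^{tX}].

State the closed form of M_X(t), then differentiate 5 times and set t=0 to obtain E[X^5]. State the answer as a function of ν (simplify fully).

E[X^5] = M^(5)(0) = ν*(ν^4 + 20*ν^3 + 140*ν^2 + 400*ν + 384)

M_X(t) = (1 - 2*t)^(-ν/2)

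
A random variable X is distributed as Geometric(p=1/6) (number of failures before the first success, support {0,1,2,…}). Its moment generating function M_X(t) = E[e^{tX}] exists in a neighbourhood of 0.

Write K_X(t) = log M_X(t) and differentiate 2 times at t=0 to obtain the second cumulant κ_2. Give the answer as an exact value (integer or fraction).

M_X(t) = 1/(6*(1 - 5*e^(t)/6))
K_X(t) = log M_X(t) = -log(1 - 5*e^(t)/6) - log(6)
dK/dt = -5*e^(t)/(5*e^(t) - 6)
d^2K/dt^2 = 30*e^(t)/(25*e^(2*t) - 60*e^(t) + 36)

κ_2 = d^2K/dt^2 |_{t=0} = 30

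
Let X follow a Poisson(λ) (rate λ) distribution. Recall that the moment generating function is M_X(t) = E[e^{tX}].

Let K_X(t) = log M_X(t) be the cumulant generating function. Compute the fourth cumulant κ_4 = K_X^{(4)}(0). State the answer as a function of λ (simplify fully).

κ_4 = D^4[K](0) = λ

M_X(t) = e^(λ*(e^(t) - 1))
K_X(t) = log M_X(t) = λ*(e^(t) - 1)
D^4[K](t) = λ*e^(t)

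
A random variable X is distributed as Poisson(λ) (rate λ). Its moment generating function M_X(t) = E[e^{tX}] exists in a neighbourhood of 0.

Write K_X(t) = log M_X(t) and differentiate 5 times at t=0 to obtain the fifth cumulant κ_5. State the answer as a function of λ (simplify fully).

κ_5 = d^5K/dt^5 |_{t=0} = λ

M_X(t) = e^(λ*(e^(t) - 1))
K_X(t) = log M_X(t) = λ*(e^(t) - 1)
dK/dt = λ*e^(t)
d^2K/dt^2 = λ*e^(t)
d^3K/dt^3 = λ*e^(t)
d^4K/dt^4 = λ*e^(t)
d^5K/dt^5 = λ*e^(t)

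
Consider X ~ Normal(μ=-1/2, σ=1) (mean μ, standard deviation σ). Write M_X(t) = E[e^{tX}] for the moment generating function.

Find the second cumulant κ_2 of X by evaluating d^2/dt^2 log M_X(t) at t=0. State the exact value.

κ_2 = K′′(0) = 1

M_X(t) = e^(t^2/2 - t/2)
K_X(t) = log M_X(t) = t^2/2 - t/2
K′(t) = t - 1/2
K′′(t) = 1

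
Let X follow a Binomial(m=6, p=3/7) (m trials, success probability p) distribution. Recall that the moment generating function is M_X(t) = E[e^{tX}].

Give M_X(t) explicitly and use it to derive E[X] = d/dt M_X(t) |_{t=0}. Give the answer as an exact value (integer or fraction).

M_X(t) = (3*e^(t)/7 + 4/7)^6
dM/dt = 4374*e^(6*t)/117649 + 29160*e^(5*t)/117649 + 77760*e^(4*t)/117649 + 103680*e^(3*t)/117649 + 69120*e^(2*t)/117649 + 18432*e^(t)/117649

E[X] = dM/dt |_{t=0} = 18/7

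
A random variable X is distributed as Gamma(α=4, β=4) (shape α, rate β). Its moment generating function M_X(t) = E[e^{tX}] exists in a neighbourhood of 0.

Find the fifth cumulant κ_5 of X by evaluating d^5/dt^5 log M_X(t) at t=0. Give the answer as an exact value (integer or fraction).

κ_5 = K′′′′′(0) = 3/32

M_X(t) = 256/(4 - t)^4
K_X(t) = log M_X(t) = -4*log(4 - t) + 8*log(2)
K′(t) = -4/(t - 4)
K′′(t) = 4/(t^2 - 8*t + 16)
K′′′(t) = -8/(t^3 - 12*t^2 + 48*t - 64)
K′′′′(t) = 24/(t^4 - 16*t^3 + 96*t^2 - 256*t + 256)
K′′′′′(t) = -96/(t^5 - 20*t^4 + 160*t^3 - 640*t^2 + 1280*t - 1024)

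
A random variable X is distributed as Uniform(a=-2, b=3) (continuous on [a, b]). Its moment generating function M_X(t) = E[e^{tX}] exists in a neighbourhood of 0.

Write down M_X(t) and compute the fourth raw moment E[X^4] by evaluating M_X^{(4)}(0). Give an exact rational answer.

E[X^4] = d^4M/dt^4 |_{t=0} = 11

M_X(t) = (e^(3*t) - e^(-2*t))/(5*t)
dM/dt = (3*t*e^(5*t) + 2*t - e^(5*t) + 1)*e^(-2*t)/(5*t^2)
d^2M/dt^2 = (9*t^2*e^(5*t) - 4*t^2 - 6*t*e^(5*t) - 4*t + 2*e^(5*t) - 2)*e^(-2*t)/(5*t^3)
d^3M/dt^3 = (27*t^3*e^(5*t) + 8*t^3 - 27*t^2*e^(5*t) + 12*t^2 + 18*t*e^(5*t) + 12*t - 6*e^(5*t) + 6)*e^(-2*t)/(5*t^4)
d^4M/dt^4 = (81*t^4*e^(5*t) - 16*t^4 - 108*t^3*e^(5*t) - 32*t^3 + 108*t^2*e^(5*t) - 48*t^2 - 72*t*e^(5*t) - 48*t + 24*e^(5*t) - 24)*e^(-2*t)/(5*t^5)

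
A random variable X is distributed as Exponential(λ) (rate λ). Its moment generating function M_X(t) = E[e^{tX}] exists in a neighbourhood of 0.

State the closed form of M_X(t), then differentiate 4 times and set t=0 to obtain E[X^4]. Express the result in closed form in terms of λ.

E[X^4] = M^(4)(0) = 24/λ^4

M_X(t) = λ/(λ - t)
M^(4)(t) = -24*λ/(-λ^5 + 5*λ^4*t - 10*λ^3*t^2 + 10*λ^2*t^3 - 5*λ*t^4 + t^5)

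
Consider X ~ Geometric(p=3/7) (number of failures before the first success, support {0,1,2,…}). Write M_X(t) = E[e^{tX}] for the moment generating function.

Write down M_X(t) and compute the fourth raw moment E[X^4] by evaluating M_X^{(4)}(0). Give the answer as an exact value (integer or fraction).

M_X(t) = 3/(7*(1 - 4*e^(t)/7))
D^4[M](t) = (-768*e^(4*t) - 14784*e^(3*t) - 25872*e^(2*t) - 4116*e^(t))/(1024*e^(5*t) - 8960*e^(4*t) + 31360*e^(3*t) - 54880*e^(2*t) + 48020*e^(t) - 16807)

E[X^4] = D^4[M](0) = 5060/27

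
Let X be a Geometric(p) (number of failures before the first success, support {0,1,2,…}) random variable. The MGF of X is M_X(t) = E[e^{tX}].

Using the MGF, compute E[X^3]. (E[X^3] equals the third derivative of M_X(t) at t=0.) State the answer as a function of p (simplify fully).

E[X^3] = M′′′(0) = -1 + 7/p - 12/p^2 + 6/p^3

M_X(t) = p/(-(1 - p)*e^(t) + 1)
M′(t) = (-p^2*e^(t) + p*e^(t))/(p^2*e^(2*t) - 2*p*e^(2*t) + 2*p*e^(t) + e^(2*t) - 2*e^(t) + 1)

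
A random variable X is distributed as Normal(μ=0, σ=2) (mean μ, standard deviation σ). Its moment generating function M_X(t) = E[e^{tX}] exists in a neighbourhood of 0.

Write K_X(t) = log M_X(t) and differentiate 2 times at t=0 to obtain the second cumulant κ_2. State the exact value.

κ_2 = d^2K/dt^2 |_{t=0} = 4

M_X(t) = e^(2*t^2)
K_X(t) = log M_X(t) = 2*t^2
dK/dt = 4*t
d^2K/dt^2 = 4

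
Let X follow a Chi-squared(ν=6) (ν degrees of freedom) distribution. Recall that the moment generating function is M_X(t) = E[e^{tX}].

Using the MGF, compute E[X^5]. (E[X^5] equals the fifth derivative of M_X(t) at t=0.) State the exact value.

M_X(t) = (1 - 2*t)^(-3)
D^5[M](t) = 80640/(256*t^8 - 1024*t^7 + 1792*t^6 - 1792*t^5 + 1120*t^4 - 448*t^3 + 112*t^2 - 16*t + 1)

E[X^5] = D^5[M](0) = 80640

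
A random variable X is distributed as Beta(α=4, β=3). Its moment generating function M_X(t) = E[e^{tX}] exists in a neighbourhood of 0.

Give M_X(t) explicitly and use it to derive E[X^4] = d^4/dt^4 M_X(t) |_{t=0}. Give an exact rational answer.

E[X^4] = d^4M/dt^4 |_{t=0} = 1/6

M_X(t) = ₁F₁(4; 7; t)
dM/dt = 4*₁F₁(5; 8; t)/7
d^2M/dt^2 = 5*₁F₁(6; 9; t)/14
d^3M/dt^3 = 5*₁F₁(7; 10; t)/21
d^4M/dt^4 = ₁F₁(8; 11; t)/6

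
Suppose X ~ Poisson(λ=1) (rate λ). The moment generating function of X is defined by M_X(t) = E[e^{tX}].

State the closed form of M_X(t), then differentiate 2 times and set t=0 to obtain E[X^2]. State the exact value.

E[X^2] = M^(2)(0) = 2

M_X(t) = e^(e^(t) - 1)
M^(2)(t) = (e^(2*t)*e^(e^(t)) + e^(t)*e^(e^(t)))*e^(-1)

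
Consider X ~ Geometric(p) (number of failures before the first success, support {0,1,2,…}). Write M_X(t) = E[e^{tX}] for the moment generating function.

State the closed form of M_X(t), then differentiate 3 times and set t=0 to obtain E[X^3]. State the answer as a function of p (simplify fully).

E[X^3] = M^(3)(0) = -1 + 7/p - 12/p^2 + 6/p^3

M_X(t) = p/(-(1 - p)*e^(t) + 1)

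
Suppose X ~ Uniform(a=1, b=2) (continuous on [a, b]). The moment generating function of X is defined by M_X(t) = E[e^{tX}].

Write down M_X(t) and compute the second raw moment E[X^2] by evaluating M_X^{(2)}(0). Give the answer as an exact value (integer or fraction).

E[X^2] = M′′(0) = 7/3

M_X(t) = (e^(2*t) - e^(t))/t
M′(t) = (2*t*e^(2*t) - t*e^(t) - e^(2*t) + e^(t))/t^2
M′′(t) = (4*t^2*e^(2*t) - t^2*e^(t) - 4*t*e^(2*t) + 2*t*e^(t) + 2*e^(2*t) - 2*e^(t))/t^3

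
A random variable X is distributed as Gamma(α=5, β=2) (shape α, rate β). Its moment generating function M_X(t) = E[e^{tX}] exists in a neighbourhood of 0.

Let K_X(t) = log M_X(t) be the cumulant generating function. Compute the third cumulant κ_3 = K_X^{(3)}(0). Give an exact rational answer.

M_X(t) = 32/(2 - t)^5
K_X(t) = log M_X(t) = -5*log(2 - t) + 5*log(2)
D^3[K](t) = -10/(t^3 - 6*t^2 + 12*t - 8)

κ_3 = D^3[K](0) = 5/4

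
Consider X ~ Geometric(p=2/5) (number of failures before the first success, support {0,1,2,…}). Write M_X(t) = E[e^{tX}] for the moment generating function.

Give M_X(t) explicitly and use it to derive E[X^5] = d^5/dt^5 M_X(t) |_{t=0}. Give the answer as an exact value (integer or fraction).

E[X^5] = M^(5)(0) = 5403/2

M_X(t) = 2/(5*(1 - 3*e^(t)/5))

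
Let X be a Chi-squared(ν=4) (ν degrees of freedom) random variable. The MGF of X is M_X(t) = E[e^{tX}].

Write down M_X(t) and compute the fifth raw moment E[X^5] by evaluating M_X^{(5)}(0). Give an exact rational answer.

M_X(t) = (1 - 2*t)^(-2)
D^5[M](t) = -23040/(128*t^7 - 448*t^6 + 672*t^5 - 560*t^4 + 280*t^3 - 84*t^2 + 14*t - 1)

E[X^5] = D^5[M](0) = 23040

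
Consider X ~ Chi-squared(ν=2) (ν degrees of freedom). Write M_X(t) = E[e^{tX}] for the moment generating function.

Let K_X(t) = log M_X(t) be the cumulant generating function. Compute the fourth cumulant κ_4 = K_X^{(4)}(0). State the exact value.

M_X(t) = 1/(1 - 2*t)
K_X(t) = log M_X(t) = -log(1 - 2*t)
D^4[K](t) = 96/(16*t^4 - 32*t^3 + 24*t^2 - 8*t + 1)

κ_4 = D^4[K](0) = 96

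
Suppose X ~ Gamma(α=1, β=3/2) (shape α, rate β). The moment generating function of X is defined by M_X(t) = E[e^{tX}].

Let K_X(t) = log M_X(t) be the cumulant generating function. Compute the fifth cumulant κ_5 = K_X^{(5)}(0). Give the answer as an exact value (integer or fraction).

M_X(t) = 3/(2*(3/2 - t))
K_X(t) = log M_X(t) = -log(3/2 - t) - log(2) + log(3)
dK/dt = -2/(2*t - 3)
d^2K/dt^2 = 4/(4*t^2 - 12*t + 9)
d^3K/dt^3 = -16/(8*t^3 - 36*t^2 + 54*t - 27)
d^4K/dt^4 = 96/(16*t^4 - 96*t^3 + 216*t^2 - 216*t + 81)
d^5K/dt^5 = -768/(32*t^5 - 240*t^4 + 720*t^3 - 1080*t^2 + 810*t - 243)

κ_5 = d^5K/dt^5 |_{t=0} = 256/81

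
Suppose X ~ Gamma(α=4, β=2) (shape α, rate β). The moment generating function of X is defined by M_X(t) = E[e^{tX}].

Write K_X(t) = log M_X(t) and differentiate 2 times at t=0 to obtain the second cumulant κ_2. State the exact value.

κ_2 = d^2K/dt^2 |_{t=0} = 1

M_X(t) = 16/(2 - t)^4
K_X(t) = log M_X(t) = -4*log(2 - t) + 4*log(2)
dK/dt = -4/(t - 2)
d^2K/dt^2 = 4/(t^2 - 4*t + 4)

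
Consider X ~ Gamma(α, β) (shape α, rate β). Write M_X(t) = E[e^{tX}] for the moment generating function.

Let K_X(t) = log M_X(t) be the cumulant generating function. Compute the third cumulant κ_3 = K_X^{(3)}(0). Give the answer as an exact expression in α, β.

M_X(t) = (β/(β - t))^α
K_X(t) = log M_X(t) = α*(log(β) - log(β - t))
K′(t) = -α/(-β + t)
K′′(t) = α/(β^2 - 2*β*t + t^2)
K′′′(t) = -2*α/(-β^3 + 3*β^2*t - 3*β*t^2 + t^3)

κ_3 = K′′′(0) = 2*α/β^3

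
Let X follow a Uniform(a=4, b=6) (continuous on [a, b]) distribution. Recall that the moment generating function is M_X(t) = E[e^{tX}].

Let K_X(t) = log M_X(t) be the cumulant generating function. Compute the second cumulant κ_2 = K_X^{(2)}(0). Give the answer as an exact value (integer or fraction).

M_X(t) = (e^(6*t) - e^(4*t))/(2*t)
K_X(t) = log M_X(t) = -log(t) + log(e^(6*t) - e^(4*t)) - log(2)
D^2[K](t) = (-4*t^2*e^(2*t) + e^(4*t) - 2*e^(2*t) + 1)/(t^2*e^(4*t) - 2*t^2*e^(2*t) + t^2)

κ_2 = D^2[K](0) = 1/3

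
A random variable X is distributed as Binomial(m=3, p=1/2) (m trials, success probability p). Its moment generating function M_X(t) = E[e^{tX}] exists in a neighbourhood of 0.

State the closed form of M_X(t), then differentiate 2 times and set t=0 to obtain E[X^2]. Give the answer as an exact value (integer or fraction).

M_X(t) = (e^(t)/2 + 1/2)^3
D^2[M](t) = 9*e^(3*t)/8 + 3*e^(2*t)/2 + 3*e^(t)/8

E[X^2] = D^2[M](0) = 3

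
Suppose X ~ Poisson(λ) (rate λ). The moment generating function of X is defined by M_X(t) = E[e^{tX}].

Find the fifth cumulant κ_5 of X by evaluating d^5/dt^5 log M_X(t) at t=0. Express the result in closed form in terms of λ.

M_X(t) = e^(λ*(e^(t) - 1))
K_X(t) = log M_X(t) = λ*(e^(t) - 1)
K′(t) = λ*e^(t)
K′′(t) = λ*e^(t)
K′′′(t) = λ*e^(t)
K′′′′(t) = λ*e^(t)
K′′′′′(t) = λ*e^(t)

κ_5 = K′′′′′(0) = λ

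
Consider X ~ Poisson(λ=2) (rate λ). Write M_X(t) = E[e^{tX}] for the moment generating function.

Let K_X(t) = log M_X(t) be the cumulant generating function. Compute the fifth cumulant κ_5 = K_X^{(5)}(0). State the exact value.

κ_5 = K^(5)(0) = 2

M_X(t) = e^(2*e^(t) - 2)
K_X(t) = log M_X(t) = 2*e^(t) - 2
K^(5)(t) = 2*e^(t)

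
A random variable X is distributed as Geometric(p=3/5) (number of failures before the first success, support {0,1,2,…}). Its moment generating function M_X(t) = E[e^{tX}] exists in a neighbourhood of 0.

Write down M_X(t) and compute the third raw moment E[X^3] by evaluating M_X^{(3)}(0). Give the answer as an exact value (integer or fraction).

E[X^3] = d^3M/dt^3 |_{t=0} = 46/9

M_X(t) = 3/(5*(1 - 2*e^(t)/5))
dM/dt = 6*e^(t)/(4*e^(2*t) - 20*e^(t) + 25)
d^2M/dt^2 = (-12*e^(2*t) - 30*e^(t))/(8*e^(3*t) - 60*e^(2*t) + 150*e^(t) - 125)
d^3M/dt^3 = (24*e^(3*t) + 240*e^(2*t) + 150*e^(t))/(16*e^(4*t) - 160*e^(3*t) + 600*e^(2*t) - 1000*e^(t) + 625)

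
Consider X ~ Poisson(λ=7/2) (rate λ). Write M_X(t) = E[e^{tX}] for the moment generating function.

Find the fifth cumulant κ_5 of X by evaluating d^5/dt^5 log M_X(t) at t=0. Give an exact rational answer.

κ_5 = K^(5)(0) = 7/2

M_X(t) = e^(7*e^(t)/2 - 7/2)
K_X(t) = log M_X(t) = 7*e^(t)/2 - 7/2
K^(5)(t) = 7*e^(t)/2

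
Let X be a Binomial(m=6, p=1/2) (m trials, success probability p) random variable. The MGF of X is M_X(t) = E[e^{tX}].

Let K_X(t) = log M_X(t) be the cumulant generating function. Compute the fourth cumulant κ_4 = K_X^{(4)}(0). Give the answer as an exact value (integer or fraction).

κ_4 = d^4K/dt^4 |_{t=0} = -3/4

M_X(t) = (e^(t)/2 + 1/2)^6
K_X(t) = log M_X(t) = 6*log(e^(t)/2 + 1/2)
dK/dt = 6*e^(t)/(e^(t) + 1)
d^2K/dt^2 = 6*e^(t)/(e^(2*t) + 2*e^(t) + 1)
d^3K/dt^3 = (-6*e^(2*t) + 6*e^(t))/(e^(3*t) + 3*e^(2*t) + 3*e^(t) + 1)
d^4K/dt^4 = (6*e^(3*t) - 24*e^(2*t) + 6*e^(t))/(e^(4*t) + 4*e^(3*t) + 6*e^(2*t) + 4*e^(t) + 1)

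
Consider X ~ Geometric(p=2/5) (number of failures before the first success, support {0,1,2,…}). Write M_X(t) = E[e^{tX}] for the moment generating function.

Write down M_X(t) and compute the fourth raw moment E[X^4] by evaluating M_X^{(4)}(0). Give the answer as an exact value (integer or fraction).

M_X(t) = 2/(5*(1 - 3*e^(t)/5))
D^4[M](t) = (-162*e^(4*t) - 2970*e^(3*t) - 4950*e^(2*t) - 750*e^(t))/(243*e^(5*t) - 2025*e^(4*t) + 6750*e^(3*t) - 11250*e^(2*t) + 9375*e^(t) - 3125)

E[X^4] = D^4[M](0) = 276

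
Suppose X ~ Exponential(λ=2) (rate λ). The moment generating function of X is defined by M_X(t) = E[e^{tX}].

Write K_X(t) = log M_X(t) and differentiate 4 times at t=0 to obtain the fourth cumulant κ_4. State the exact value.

κ_4 = D^4[K](0) = 3/8

M_X(t) = 2/(2 - t)
K_X(t) = log M_X(t) = -log(2 - t) + log(2)
D^4[K](t) = 6/(t^4 - 8*t^3 + 24*t^2 - 32*t + 16)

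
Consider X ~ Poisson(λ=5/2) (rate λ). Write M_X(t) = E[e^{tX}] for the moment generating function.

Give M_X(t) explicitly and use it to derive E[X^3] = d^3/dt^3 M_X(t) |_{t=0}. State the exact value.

M_X(t) = e^(5*e^(t)/2 - 5/2)
M^(3)(t) = (125*e^(3*t)*e^(5*e^(t)/2) + 150*e^(2*t)*e^(5*e^(t)/2) + 20*e^(t)*e^(5*e^(t)/2))*e^(-5/2)/8

E[X^3] = M^(3)(0) = 295/8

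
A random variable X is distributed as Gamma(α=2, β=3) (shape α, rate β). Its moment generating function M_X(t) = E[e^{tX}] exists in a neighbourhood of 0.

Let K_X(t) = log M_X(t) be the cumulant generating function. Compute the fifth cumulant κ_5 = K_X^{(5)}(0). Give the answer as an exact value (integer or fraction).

M_X(t) = 9/(3 - t)^2
K_X(t) = log M_X(t) = -2*log(3 - t) + 2*log(3)
D^5[K](t) = -48/(t^5 - 15*t^4 + 90*t^3 - 270*t^2 + 405*t - 243)

κ_5 = D^5[K](0) = 16/81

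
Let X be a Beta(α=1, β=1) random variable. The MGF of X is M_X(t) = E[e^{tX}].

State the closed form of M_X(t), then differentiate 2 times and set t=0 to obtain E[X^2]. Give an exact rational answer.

M_X(t) = ₁F₁(1; 2; t)
dM/dt = ₁F₁(2; 3; t)/2
d^2M/dt^2 = ₁F₁(3; 4; t)/3

E[X^2] = d^2M/dt^2 |_{t=0} = 1/3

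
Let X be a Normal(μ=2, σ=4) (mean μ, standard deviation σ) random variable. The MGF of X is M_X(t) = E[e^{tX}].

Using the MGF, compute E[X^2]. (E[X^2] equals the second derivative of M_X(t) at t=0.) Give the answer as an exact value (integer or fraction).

M_X(t) = e^(8*t^2 + 2*t)
M^(2)(t) = 256*t^2*e^(2*t)*e^(8*t^2) + 64*t*e^(2*t)*e^(8*t^2) + 20*e^(2*t)*e^(8*t^2)

E[X^2] = M^(2)(0) = 20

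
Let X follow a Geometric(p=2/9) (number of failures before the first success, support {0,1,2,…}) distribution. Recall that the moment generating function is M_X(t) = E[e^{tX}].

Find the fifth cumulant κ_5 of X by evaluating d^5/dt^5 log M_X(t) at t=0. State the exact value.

M_X(t) = 2/(9*(1 - 7*e^(t)/9))
K_X(t) = log M_X(t) = -log(1 - 7*e^(t)/9) - 2*log(3) + log(2)
K′(t) = -7*e^(t)/(7*e^(t) - 9)
K′′(t) = 63*e^(t)/(49*e^(2*t) - 126*e^(t) + 81)
K′′′(t) = (-441*e^(2*t) - 567*e^(t))/(343*e^(3*t) - 1323*e^(2*t) + 1701*e^(t) - 729)
K′′′′(t) = (3087*e^(3*t) + 15876*e^(2*t) + 5103*e^(t))/(2401*e^(4*t) - 12348*e^(3*t) + 23814*e^(2*t) - 20412*e^(t) + 6561)
K′′′′′(t) = (-21609*e^(4*t) - 305613*e^(3*t) - 392931*e^(2*t) - 45927*e^(t))/(16807*e^(5*t) - 108045*e^(4*t) + 277830*e^(3*t) - 357210*e^(2*t) + 229635*e^(t) - 59049)

κ_5 = K′′′′′(0) = 23940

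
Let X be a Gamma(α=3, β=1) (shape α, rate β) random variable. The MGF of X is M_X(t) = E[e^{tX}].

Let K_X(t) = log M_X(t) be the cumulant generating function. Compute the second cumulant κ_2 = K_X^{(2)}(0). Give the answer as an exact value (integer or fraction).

κ_2 = K^(2)(0) = 3

M_X(t) = (1 - t)^(-3)
K_X(t) = log M_X(t) = -3*log(1 - t)
K^(2)(t) = 3/(t^2 - 2*t + 1)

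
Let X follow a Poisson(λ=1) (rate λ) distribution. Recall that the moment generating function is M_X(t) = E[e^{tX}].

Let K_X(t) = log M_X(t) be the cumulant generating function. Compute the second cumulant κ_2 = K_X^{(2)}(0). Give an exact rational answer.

κ_2 = d^2K/dt^2 |_{t=0} = 1

M_X(t) = e^(e^(t) - 1)
K_X(t) = log M_X(t) = e^(t) - 1
dK/dt = e^(t)
d^2K/dt^2 = e^(t)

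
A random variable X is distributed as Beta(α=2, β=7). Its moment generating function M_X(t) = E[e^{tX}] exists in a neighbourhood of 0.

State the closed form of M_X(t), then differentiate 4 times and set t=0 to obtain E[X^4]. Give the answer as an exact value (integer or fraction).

E[X^4] = D^4[M](0) = 1/99

M_X(t) = ₁F₁(2; 9; t)
D^4[M](t) = ₁F₁(6; 13; t)/99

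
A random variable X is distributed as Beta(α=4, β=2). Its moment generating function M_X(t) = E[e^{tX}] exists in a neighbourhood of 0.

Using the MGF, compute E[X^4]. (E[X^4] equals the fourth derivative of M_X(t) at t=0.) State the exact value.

M_X(t) = ₁F₁(4; 6; t)
M′(t) = 2*₁F₁(5; 7; t)/3
M′′(t) = 10*₁F₁(6; 8; t)/21
M′′′(t) = 5*₁F₁(7; 9; t)/14
M′′′′(t) = 5*₁F₁(8; 10; t)/18

E[X^4] = M′′′′(0) = 5/18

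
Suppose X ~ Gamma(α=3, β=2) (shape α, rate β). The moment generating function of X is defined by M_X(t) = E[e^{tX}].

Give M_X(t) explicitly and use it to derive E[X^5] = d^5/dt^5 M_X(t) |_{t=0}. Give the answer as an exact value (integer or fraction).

M_X(t) = 8/(2 - t)^3
dM/dt = 24/(t^4 - 8*t^3 + 24*t^2 - 32*t + 16)
d^2M/dt^2 = -96/(t^5 - 10*t^4 + 40*t^3 - 80*t^2 + 80*t - 32)
d^3M/dt^3 = 480/(t^6 - 12*t^5 + 60*t^4 - 160*t^3 + 240*t^2 - 192*t + 64)
d^4M/dt^4 = -2880/(t^7 - 14*t^6 + 84*t^5 - 280*t^4 + 560*t^3 - 672*t^2 + 448*t - 128)
d^5M/dt^5 = 20160/(t^8 - 16*t^7 + 112*t^6 - 448*t^5 + 1120*t^4 - 1792*t^3 + 1792*t^2 - 1024*t + 256)

E[X^5] = d^5M/dt^5 |_{t=0} = 315/4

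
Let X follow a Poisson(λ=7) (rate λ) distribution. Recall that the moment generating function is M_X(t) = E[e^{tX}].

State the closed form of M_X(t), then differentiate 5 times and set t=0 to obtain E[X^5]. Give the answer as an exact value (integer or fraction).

E[X^5] = M′′′′′(0) = 50134

M_X(t) = e^(7*e^(t) - 7)
M′(t) = 7*e^(-7)*e^(t)*e^(7*e^(t))
M′′(t) = (49*e^(2*t)*e^(7*e^(t)) + 7*e^(t)*e^(7*e^(t)))*e^(-7)
M′′′(t) = (343*e^(3*t)*e^(7*e^(t)) + 147*e^(2*t)*e^(7*e^(t)) + 7*e^(t)*e^(7*e^(t)))*e^(-7)
M′′′′(t) = (2401*e^(4*t)*e^(7*e^(t)) + 2058*e^(3*t)*e^(7*e^(t)) + 343*e^(2*t)*e^(7*e^(t)) + 7*e^(t)*e^(7*e^(t)))*e^(-7)
M′′′′′(t) = (16807*e^(5*t)*e^(7*e^(t)) + 24010*e^(4*t)*e^(7*e^(t)) + 8575*e^(3*t)*e^(7*e^(t)) + 735*e^(2*t)*e^(7*e^(t)) + 7*e^(t)*e^(7*e^(t)))*e^(-7)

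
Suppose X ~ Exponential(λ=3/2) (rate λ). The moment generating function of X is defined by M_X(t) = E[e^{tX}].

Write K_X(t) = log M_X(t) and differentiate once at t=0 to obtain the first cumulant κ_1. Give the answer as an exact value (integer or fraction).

κ_1 = dK/dt |_{t=0} = 2/3

M_X(t) = 3/(2*(3/2 - t))
K_X(t) = log M_X(t) = -log(3/2 - t) - log(2) + log(3)
dK/dt = -2/(2*t - 3)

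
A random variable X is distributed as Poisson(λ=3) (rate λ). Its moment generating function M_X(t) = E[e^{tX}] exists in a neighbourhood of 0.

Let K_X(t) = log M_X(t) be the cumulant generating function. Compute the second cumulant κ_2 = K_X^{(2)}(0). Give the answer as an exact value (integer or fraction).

κ_2 = D^2[K](0) = 3

M_X(t) = e^(3*e^(t) - 3)
K_X(t) = log M_X(t) = 3*e^(t) - 3
D^2[K](t) = 3*e^(t)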